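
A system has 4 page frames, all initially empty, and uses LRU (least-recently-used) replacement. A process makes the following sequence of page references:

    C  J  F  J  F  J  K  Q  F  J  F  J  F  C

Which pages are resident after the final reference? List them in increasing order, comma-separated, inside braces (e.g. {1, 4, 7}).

C -> fault, frames {C}
J -> fault, frames {C,J}
F -> fault, frames {C,J,F}
J -> hit
F -> hit
J -> hit
K -> fault, frames {C,F,J,K}
Q -> fault, evict C, frames {F,J,K,Q}
F -> hit
J -> hit
F -> hit
J -> hit
F -> hit
C -> fault, evict K, frames {Q,J,F,C}

{C, F, J, Q}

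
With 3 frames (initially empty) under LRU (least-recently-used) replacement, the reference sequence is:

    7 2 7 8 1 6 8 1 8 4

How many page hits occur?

4

7 -> miss, frames [7]
2 -> miss, frames [7, 2]
7 -> hit
8 -> miss, frames [2, 7, 8]
1 -> miss, evict 2, frames [7, 8, 1]
6 -> miss, evict 7, frames [8, 1, 6]
8 -> hit
1 -> hit
8 -> hit
4 -> miss, evict 6, frames [1, 8, 4]
Hits: 4.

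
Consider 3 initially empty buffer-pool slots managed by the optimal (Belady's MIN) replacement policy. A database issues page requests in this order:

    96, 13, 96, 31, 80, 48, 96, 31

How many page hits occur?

96 → miss, frames {96}
13 → miss, frames {96,13}
96 → hit
31 → miss, frames {96,13,31}
80 → miss, evict 13, frames {96,31,80}
48 → miss, evict 80, frames {96,31,48}
96 → hit
31 → hit
Hits: 3.

3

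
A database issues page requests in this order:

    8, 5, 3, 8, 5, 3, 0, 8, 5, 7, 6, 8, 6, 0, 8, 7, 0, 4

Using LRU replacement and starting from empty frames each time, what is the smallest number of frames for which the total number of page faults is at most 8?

f=1: 18 faults
f=2: 17 faults
f=3: 12 faults
f=4: 8 faults
f=5: 7 faults
f=6: 7 faults
f=7: 7 faults
Smallest f with faults ≤ 8 is 4.

4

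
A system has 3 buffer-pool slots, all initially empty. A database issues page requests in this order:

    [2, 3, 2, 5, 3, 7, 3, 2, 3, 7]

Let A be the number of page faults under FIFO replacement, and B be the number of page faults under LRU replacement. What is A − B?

1

Under FIFO: F F . F . F . F F . → 6 faults.
Under LRU: F F . F . F . F . . → 5 faults.
A − B = 6 − 5 = 1.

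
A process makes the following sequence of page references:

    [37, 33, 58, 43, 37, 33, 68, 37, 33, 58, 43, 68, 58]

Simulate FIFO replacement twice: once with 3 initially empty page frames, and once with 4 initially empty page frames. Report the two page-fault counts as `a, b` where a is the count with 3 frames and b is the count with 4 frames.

3 frames: F F F F F F F . . F F . . → 9 faults.
4 frames: F F F F . . F F F F F F . → 10 faults.
10 > 9: adding a frame increased faults — Belady's anomaly.

9, 10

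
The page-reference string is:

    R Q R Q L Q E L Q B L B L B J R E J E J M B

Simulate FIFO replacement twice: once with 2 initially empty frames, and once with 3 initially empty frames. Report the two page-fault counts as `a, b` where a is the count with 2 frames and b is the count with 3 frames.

2 frames: F F . . F . F . F F F . . . F F F F . . F F → 13 faults.
3 frames: F F . . F . F . . F . . . . F F F . . . F F → 10 faults.
10 < 13: adding a frame reduced faults, as is typical.

13, 10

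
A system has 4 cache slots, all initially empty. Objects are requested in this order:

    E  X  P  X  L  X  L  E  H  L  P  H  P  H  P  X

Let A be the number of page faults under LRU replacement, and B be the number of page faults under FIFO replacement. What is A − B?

Under LRU: F F F . F . . . F . F . . . . F → 7 faults.
Under FIFO: F F F . F . . . F . . . . . . . → 5 faults.
A − B = 7 − 5 = 2.

2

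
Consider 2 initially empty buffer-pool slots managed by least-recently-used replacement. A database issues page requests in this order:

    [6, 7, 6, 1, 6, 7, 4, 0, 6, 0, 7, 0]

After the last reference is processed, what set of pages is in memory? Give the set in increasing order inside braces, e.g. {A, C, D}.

6 → miss, frames [6]
7 → miss, frames [6, 7]
6 → hit
1 → miss, evict 7, frames [6, 1]
6 → hit
7 → miss, evict 1, frames [6, 7]
4 → miss, evict 6, frames [7, 4]
0 → miss, evict 7, frames [4, 0]
6 → miss, evict 4, frames [0, 6]
0 → hit
7 → miss, evict 6, frames [0, 7]
0 → hit

{0, 7}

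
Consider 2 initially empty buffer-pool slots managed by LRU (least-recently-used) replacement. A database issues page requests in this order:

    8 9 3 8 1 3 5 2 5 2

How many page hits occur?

2

8: miss, frames {8}
9: miss, frames {8,9}
3: miss, evict 8, frames {9,3}
8: miss, evict 9, frames {3,8}
1: miss, evict 3, frames {8,1}
3: miss, evict 8, frames {1,3}
5: miss, evict 1, frames {3,5}
2: miss, evict 3, frames {5,2}
5: hit
2: hit
Hits: 2.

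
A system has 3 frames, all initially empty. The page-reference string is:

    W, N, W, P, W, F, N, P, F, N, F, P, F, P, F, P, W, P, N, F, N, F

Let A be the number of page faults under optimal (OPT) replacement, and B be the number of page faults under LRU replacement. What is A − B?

-3

Under OPT: F F . F . F . . . . . . . . . . F . . F . . → 6 faults.
Under LRU: F F . F . F F F . . . . . . . . F . F F . . → 9 faults.
A − B = 6 − 9 = -3.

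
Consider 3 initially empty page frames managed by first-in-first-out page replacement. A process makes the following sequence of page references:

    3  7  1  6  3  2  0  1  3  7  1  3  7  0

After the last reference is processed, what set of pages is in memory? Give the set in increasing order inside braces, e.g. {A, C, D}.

3: miss, frames [3]
7: miss, frames [3, 7]
1: miss, frames [3, 7, 1]
6: miss, evict 3, frames [7, 1, 6]
3: miss, evict 7, frames [1, 6, 3]
2: miss, evict 1, frames [6, 3, 2]
0: miss, evict 6, frames [3, 2, 0]
1: miss, evict 3, frames [2, 0, 1]
3: miss, evict 2, frames [0, 1, 3]
7: miss, evict 0, frames [1, 3, 7]
1: hit
3: hit
7: hit
0: miss, evict 1, frames [3, 7, 0]

{0, 3, 7}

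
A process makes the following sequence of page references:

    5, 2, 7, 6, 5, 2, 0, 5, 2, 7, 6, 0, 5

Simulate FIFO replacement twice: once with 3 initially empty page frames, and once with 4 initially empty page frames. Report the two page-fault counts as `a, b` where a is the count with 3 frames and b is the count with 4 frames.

10, 11

3 frames: F F F F F F F . . F F . F → 10 faults.
4 frames: F F F F . . F F F F F F F → 11 faults.
11 > 10: adding a frame increased faults — Belady's anomaly.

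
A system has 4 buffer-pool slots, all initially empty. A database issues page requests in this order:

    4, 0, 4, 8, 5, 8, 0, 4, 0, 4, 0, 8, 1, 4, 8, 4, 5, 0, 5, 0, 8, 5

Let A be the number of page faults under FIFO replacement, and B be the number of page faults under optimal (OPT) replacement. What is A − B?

Under FIFO: F F . F F . . . . . . . F F . . . F . . F F → 9 faults.
Under OPT: F F . F F . . . . . . . F . . . . F . . . . → 6 faults.
A − B = 9 − 6 = 3.

3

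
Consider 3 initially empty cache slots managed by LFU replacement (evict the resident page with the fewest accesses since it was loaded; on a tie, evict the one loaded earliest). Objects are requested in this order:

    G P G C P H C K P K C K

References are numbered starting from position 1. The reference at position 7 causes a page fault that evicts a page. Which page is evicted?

H

pos 1: G -> fault, frames {G}
pos 2: P -> fault, frames {G,P}
pos 3: G -> hit
pos 4: C -> fault, frames {G,P,C}
pos 5: P -> hit
pos 6: H -> fault, evict C, frames {G,P,H}
pos 7: C -> fault, evict H, frames {G,P,C}
At position 7, page H is evicted.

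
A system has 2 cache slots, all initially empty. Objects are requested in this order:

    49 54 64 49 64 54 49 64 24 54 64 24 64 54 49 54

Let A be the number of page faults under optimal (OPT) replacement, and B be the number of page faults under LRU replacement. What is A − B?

-4

Under OPT: F F F . . F . F F . F . . F F . → 9 faults.
Under LRU: F F F F . F F F F F F F . F F . → 13 faults.
A − B = 9 − 13 = -4.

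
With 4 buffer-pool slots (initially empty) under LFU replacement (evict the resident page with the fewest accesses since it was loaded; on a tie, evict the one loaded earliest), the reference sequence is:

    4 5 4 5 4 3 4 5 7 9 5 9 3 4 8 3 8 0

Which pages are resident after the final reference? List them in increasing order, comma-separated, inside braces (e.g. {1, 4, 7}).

{0, 4, 5, 9}

4: miss, frames [4]
5: miss, frames [4, 5]
4: hit
5: hit
4: hit
3: miss, frames [4, 5, 3]
4: hit
5: hit
7: miss, frames [4, 5, 3, 7]
9: miss, evict 3, frames [4, 5, 7, 9]
5: hit
9: hit
3: miss, evict 7, frames [4, 5, 9, 3]
4: hit
8: miss, evict 3, frames [4, 5, 9, 8]
3: miss, evict 8, frames [4, 5, 9, 3]
8: miss, evict 3, frames [4, 5, 9, 8]
0: miss, evict 8, frames [4, 5, 9, 0]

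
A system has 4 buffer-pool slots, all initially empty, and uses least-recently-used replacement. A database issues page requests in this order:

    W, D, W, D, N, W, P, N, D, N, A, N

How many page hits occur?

W → miss, frames {W}
D → miss, frames {W,D}
W → hit
D → hit
N → miss, frames {W,D,N}
W → hit
P → miss, frames {D,N,W,P}
N → hit
D → hit
N → hit
A → miss, evict W, frames {P,D,N,A}
N → hit
Hits: 7.

7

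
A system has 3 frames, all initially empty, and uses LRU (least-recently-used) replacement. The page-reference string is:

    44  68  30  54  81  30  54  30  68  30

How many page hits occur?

44: fault, frames {44}
68: fault, frames {44,68}
30: fault, frames {44,68,30}
54: fault, evict 44, frames {68,30,54}
81: fault, evict 68, frames {30,54,81}
30: hit
54: hit
30: hit
68: fault, evict 81, frames {54,30,68}
30: hit
Hits: 4.

4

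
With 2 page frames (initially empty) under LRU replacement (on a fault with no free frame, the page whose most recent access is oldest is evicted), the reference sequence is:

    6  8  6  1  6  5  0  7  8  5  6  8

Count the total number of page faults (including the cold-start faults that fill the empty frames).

10

6 -> miss, frames [6]
8 -> miss, frames [6, 8]
6 -> hit
1 -> miss, evict 8, frames [6, 1]
6 -> hit
5 -> miss, evict 1, frames [6, 5]
0 -> miss, evict 6, frames [5, 0]
7 -> miss, evict 5, frames [0, 7]
8 -> miss, evict 0, frames [7, 8]
5 -> miss, evict 7, frames [8, 5]
6 -> miss, evict 8, frames [5, 6]
8 -> miss, evict 5, frames [6, 8]
Page faults: 10.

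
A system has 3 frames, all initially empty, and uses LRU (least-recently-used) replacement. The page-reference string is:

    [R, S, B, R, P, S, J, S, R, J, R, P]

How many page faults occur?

R: fault, frames [R]
S: fault, frames [R, S]
B: fault, frames [R, S, B]
R: hit
P: fault, evict S, frames [B, R, P]
S: fault, evict B, frames [R, P, S]
J: fault, evict R, frames [P, S, J]
S: hit
R: fault, evict P, frames [J, S, R]
J: hit
R: hit
P: fault, evict S, frames [J, R, P]
Page faults: 8.

8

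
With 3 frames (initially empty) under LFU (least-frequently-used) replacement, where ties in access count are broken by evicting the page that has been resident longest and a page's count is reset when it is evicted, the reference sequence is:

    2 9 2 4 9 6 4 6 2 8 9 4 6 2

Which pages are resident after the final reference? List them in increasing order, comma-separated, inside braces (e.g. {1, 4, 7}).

{2, 6, 9}

2: miss, frames {2}
9: miss, frames {2,9}
2: hit
4: miss, frames {2,9,4}
9: hit
6: miss, evict 4, frames {2,9,6}
4: miss, evict 6, frames {2,9,4}
6: miss, evict 4, frames {2,9,6}
2: hit
8: miss, evict 6, frames {2,9,8}
9: hit
4: miss, evict 8, frames {2,9,4}
6: miss, evict 4, frames {2,9,6}
2: hit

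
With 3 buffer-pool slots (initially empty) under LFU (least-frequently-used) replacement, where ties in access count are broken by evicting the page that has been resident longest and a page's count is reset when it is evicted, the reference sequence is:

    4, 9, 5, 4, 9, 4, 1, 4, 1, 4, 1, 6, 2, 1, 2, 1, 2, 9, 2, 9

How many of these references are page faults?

9

4 → fault, frames (4)
9 → fault, frames (4 9)
5 → fault, frames (4 9 5)
4 → hit
9 → hit
4 → hit
1 → fault, evict 5, frames (4 9 1)
4 → hit
1 → hit
4 → hit
1 → hit
6 → fault, evict 9, frames (4 1 6)
2 → fault, evict 6, frames (4 1 2)
1 → hit
2 → hit
1 → hit
2 → hit
9 → fault, evict 2, frames (4 1 9)
2 → fault, evict 9, frames (4 1 2)
9 → fault, evict 2, frames (4 1 9)
Page faults: 9.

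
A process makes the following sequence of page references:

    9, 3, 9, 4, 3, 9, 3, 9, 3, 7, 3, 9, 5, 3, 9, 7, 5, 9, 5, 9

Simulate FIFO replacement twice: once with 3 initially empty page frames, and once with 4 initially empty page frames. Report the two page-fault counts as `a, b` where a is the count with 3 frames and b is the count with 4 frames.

3 frames: F F . F . . . . . F . F F F . F . F F . → 10 faults.
4 frames: F F . F . . . . . F . . F . F . . . . . → 6 faults.
6 < 10: adding a frame reduced faults, as is typical.

10, 6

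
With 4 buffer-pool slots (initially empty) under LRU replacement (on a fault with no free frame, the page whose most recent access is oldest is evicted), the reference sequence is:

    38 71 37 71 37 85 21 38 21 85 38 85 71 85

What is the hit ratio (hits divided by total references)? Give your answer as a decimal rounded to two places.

0.50

38: fault, frames {38}
71: fault, frames {38,71}
37: fault, frames {38,71,37}
71: hit
37: hit
85: fault, frames {38,71,37,85}
21: fault, evict 38, frames {71,37,85,21}
38: fault, evict 71, frames {37,85,21,38}
21: hit
85: hit
38: hit
85: hit
71: fault, evict 37, frames {21,38,85,71}
85: hit
Hits: 7 of 14 references → 7/14 = 0.5000.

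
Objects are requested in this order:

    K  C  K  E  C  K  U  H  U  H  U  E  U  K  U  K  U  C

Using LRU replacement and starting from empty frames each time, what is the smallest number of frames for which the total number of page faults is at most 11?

2

f=1: 18 faults
f=2: 10 faults
f=3: 8 faults
f=4: 7 faults
f=5: 5 faults
Smallest f with faults ≤ 11 is 2.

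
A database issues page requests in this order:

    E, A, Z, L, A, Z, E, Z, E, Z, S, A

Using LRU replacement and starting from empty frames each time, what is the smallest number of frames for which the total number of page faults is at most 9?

f=1: 12 faults
f=2: 9 faults
f=3: 7 faults
f=4: 5 faults
f=5: 5 faults
Smallest f with faults ≤ 9 is 2.

2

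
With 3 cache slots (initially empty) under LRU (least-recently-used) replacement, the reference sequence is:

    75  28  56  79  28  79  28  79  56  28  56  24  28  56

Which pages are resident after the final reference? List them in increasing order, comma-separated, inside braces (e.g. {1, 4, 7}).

{24, 28, 56}

75: fault, frames {75}
28: fault, frames {75,28}
56: fault, frames {75,28,56}
79: fault, evict 75, frames {28,56,79}
28: hit
79: hit
28: hit
79: hit
56: hit
28: hit
56: hit
24: fault, evict 79, frames {28,56,24}
28: hit
56: hit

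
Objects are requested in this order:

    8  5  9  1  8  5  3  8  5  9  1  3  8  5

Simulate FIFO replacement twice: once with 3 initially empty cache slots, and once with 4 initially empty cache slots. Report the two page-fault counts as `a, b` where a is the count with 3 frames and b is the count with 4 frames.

3 frames: F F F F F F F . . F F . F F → 11 faults.
4 frames: F F F F . . F F F F F F F F → 12 faults.
12 > 11: adding a frame increased faults — Belady's anomaly.

11, 12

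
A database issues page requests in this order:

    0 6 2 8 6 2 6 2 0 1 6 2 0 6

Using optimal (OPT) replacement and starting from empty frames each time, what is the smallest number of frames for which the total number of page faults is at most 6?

f=1: 14 faults
f=2: 9 faults
f=3: 7 faults
f=4: 5 faults
f=5: 5 faults
Smallest f with faults ≤ 6 is 4.

4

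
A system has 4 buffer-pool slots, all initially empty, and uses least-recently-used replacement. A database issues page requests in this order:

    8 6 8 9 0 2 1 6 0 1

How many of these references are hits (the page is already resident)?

8 -> fault, frames [8]
6 -> fault, frames [8, 6]
8 -> hit
9 -> fault, frames [6, 8, 9]
0 -> fault, frames [6, 8, 9, 0]
2 -> fault, evict 6, frames [8, 9, 0, 2]
1 -> fault, evict 8, frames [9, 0, 2, 1]
6 -> fault, evict 9, frames [0, 2, 1, 6]
0 -> hit
1 -> hit
Hits: 3.

3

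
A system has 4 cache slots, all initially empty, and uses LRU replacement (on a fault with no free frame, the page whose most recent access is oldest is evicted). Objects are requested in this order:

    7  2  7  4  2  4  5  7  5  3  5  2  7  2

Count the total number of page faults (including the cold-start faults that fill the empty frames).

7 → miss, frames (7)
2 → miss, frames (7 2)
7 → hit
4 → miss, frames (2 7 4)
2 → hit
4 → hit
5 → miss, frames (7 2 4 5)
7 → hit
5 → hit
3 → miss, evict 2, frames (4 7 5 3)
5 → hit
2 → miss, evict 4, frames (7 3 5 2)
7 → hit
2 → hit
Page faults: 6.

6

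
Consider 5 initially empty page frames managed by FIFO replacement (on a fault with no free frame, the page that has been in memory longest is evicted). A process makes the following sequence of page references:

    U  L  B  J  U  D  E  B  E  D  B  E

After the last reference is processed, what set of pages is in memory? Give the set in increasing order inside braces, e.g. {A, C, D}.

U → fault, frames {U}
L → fault, frames {U,L}
B → fault, frames {U,L,B}
J → fault, frames {U,L,B,J}
U → hit
D → fault, frames {U,L,B,J,D}
E → fault, evict U, frames {L,B,J,D,E}
B → hit
E → hit
D → hit
B → hit
E → hit

{B, D, E, J, L}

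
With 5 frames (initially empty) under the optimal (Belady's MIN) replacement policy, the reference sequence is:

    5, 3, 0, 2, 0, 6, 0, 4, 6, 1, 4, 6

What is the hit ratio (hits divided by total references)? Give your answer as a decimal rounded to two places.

5 → fault, frames (5)
3 → fault, frames (5 3)
0 → fault, frames (5 3 0)
2 → fault, frames (5 3 0 2)
0 → hit
6 → fault, frames (5 3 0 2 6)
0 → hit
4 → fault, evict 2, frames (5 3 0 6 4)
6 → hit
1 → fault, evict 0, frames (5 3 6 4 1)
4 → hit
6 → hit
Hits: 5 of 12 references → 5/12 = 0.4167.

0.42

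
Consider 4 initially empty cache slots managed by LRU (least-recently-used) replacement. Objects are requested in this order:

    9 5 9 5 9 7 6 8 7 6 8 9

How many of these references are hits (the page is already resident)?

9 -> miss, frames (9)
5 -> miss, frames (9 5)
9 -> hit
5 -> hit
9 -> hit
7 -> miss, frames (5 9 7)
6 -> miss, frames (5 9 7 6)
8 -> miss, evict 5, frames (9 7 6 8)
7 -> hit
6 -> hit
8 -> hit
9 -> hit
Hits: 7.

7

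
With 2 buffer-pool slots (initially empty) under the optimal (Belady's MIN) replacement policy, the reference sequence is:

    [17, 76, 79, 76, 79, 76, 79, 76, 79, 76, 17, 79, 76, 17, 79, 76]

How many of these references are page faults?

6

17: miss, frames [17]
76: miss, frames [17, 76]
79: miss, evict 17, frames [76, 79]
76: hit
79: hit
76: hit
79: hit
76: hit
79: hit
76: hit
17: miss, evict 76, frames [79, 17]
79: hit
76: miss, evict 79, frames [17, 76]
17: hit
79: miss, evict 17, frames [76, 79]
76: hit
Page faults: 6.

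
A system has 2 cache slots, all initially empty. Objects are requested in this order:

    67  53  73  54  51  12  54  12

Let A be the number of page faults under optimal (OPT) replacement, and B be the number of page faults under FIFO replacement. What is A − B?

-1

Under OPT: F F F F F F . . → 6 faults.
Under FIFO: F F F F F F F . → 7 faults.
A − B = 6 − 7 = -1.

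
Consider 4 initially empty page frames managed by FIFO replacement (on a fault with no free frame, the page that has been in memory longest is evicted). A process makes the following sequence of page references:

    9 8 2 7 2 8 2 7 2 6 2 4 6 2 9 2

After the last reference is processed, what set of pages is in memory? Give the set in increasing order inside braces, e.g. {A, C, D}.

9: miss, frames {9}
8: miss, frames {9,8}
2: miss, frames {9,8,2}
7: miss, frames {9,8,2,7}
2: hit
8: hit
2: hit
7: hit
2: hit
6: miss, evict 9, frames {8,2,7,6}
2: hit
4: miss, evict 8, frames {2,7,6,4}
6: hit
2: hit
9: miss, evict 2, frames {7,6,4,9}
2: miss, evict 7, frames {6,4,9,2}

{2, 4, 6, 9}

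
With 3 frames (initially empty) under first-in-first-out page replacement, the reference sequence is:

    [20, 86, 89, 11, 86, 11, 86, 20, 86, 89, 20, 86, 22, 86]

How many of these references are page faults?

8

20 → miss, frames {20}
86 → miss, frames {20,86}
89 → miss, frames {20,86,89}
11 → miss, evict 20, frames {86,89,11}
86 → hit
11 → hit
86 → hit
20 → miss, evict 86, frames {89,11,20}
86 → miss, evict 89, frames {11,20,86}
89 → miss, evict 11, frames {20,86,89}
20 → hit
86 → hit
22 → miss, evict 20, frames {86,89,22}
86 → hit
Page faults: 8.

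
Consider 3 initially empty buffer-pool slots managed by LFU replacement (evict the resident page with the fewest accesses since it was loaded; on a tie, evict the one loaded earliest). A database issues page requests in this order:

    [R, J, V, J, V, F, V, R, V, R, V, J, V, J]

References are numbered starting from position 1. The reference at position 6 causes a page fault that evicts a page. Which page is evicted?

R

pos 1: R: miss, frames (R)
pos 2: J: miss, frames (R J)
pos 3: V: miss, frames (R J V)
pos 4: J: hit
pos 5: V: hit
pos 6: F: miss, evict R, frames (J V F)
At position 6, page R is evicted.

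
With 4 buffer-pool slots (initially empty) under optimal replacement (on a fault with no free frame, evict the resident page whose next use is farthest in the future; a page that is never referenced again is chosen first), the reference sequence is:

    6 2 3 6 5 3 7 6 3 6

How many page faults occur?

6 → miss, frames {6}
2 → miss, frames {6,2}
3 → miss, frames {6,2,3}
6 → hit
5 → miss, frames {6,2,3,5}
3 → hit
7 → miss, evict 5, frames {6,2,3,7}
6 → hit
3 → hit
6 → hit
Page faults: 5.

5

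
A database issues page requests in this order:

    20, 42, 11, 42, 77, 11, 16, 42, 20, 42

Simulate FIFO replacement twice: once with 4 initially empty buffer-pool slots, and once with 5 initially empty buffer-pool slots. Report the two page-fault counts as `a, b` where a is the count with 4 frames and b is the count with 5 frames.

4 frames: F F F . F . F . F F → 7 faults.
5 frames: F F F . F . F . . . → 5 faults.
5 < 7: adding a frame reduced faults, as is typical.

7, 5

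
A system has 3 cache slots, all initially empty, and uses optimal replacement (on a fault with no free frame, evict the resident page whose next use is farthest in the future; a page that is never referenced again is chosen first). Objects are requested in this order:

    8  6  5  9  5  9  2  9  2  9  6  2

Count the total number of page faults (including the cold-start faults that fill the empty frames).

5

8: fault, frames [8]
6: fault, frames [8, 6]
5: fault, frames [8, 6, 5]
9: fault, evict 8, frames [6, 5, 9]
5: hit
9: hit
2: fault, evict 5, frames [6, 9, 2]
9: hit
2: hit
9: hit
6: hit
2: hit
Page faults: 5.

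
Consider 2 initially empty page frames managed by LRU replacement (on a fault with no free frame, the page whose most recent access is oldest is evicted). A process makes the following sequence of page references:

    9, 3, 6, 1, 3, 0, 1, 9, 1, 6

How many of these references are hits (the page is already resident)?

1

9 → fault, frames (9)
3 → fault, frames (9 3)
6 → fault, evict 9, frames (3 6)
1 → fault, evict 3, frames (6 1)
3 → fault, evict 6, frames (1 3)
0 → fault, evict 1, frames (3 0)
1 → fault, evict 3, frames (0 1)
9 → fault, evict 0, frames (1 9)
1 → hit
6 → fault, evict 9, frames (1 6)
Hits: 1.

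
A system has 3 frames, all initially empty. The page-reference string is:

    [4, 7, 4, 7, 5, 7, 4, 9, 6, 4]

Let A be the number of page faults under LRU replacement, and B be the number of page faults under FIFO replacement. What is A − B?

-1

Under LRU: F F . . F . . F F . → 5 faults.
Under FIFO: F F . . F . . F F F → 6 faults.
A − B = 5 − 6 = -1.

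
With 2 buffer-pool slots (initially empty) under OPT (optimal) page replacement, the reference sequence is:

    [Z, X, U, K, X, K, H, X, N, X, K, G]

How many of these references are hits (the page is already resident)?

4

Z → miss, frames (Z)
X → miss, frames (Z X)
U → miss, evict Z, frames (X U)
K → miss, evict U, frames (X K)
X → hit
K → hit
H → miss, evict K, frames (X H)
X → hit
N → miss, evict H, frames (X N)
X → hit
K → miss, evict N, frames (X K)
G → miss, evict K, frames (X G)
Hits: 4.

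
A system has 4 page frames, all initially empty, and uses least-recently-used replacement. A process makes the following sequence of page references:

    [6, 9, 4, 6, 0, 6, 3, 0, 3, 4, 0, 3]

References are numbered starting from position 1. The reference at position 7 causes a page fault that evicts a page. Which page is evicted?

pos 1: 6: miss, frames [6]
pos 2: 9: miss, frames [6, 9]
pos 3: 4: miss, frames [6, 9, 4]
pos 4: 6: hit
pos 5: 0: miss, frames [9, 4, 6, 0]
pos 6: 6: hit
pos 7: 3: miss, evict 9, frames [4, 0, 6, 3]
At position 7, page 9 is evicted.

9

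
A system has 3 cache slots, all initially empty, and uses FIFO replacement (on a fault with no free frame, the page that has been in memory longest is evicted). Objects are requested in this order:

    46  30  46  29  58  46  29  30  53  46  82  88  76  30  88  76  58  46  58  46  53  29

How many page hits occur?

46 → fault, frames (46)
30 → fault, frames (46 30)
46 → hit
29 → fault, frames (46 30 29)
58 → fault, evict 46, frames (30 29 58)
46 → fault, evict 30, frames (29 58 46)
29 → hit
30 → fault, evict 29, frames (58 46 30)
53 → fault, evict 58, frames (46 30 53)
46 → hit
82 → fault, evict 46, frames (30 53 82)
88 → fault, evict 30, frames (53 82 88)
76 → fault, evict 53, frames (82 88 76)
30 → fault, evict 82, frames (88 76 30)
88 → hit
76 → hit
58 → fault, evict 88, frames (76 30 58)
46 → fault, evict 76, frames (30 58 46)
58 → hit
46 → hit
53 → fault, evict 30, frames (58 46 53)
29 → fault, evict 58, frames (46 53 29)
Hits: 7.

7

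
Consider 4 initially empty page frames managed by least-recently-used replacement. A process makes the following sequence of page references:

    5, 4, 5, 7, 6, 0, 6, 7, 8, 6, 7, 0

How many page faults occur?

6

5: fault, frames (5)
4: fault, frames (5 4)
5: hit
7: fault, frames (4 5 7)
6: fault, frames (4 5 7 6)
0: fault, evict 4, frames (5 7 6 0)
6: hit
7: hit
8: fault, evict 5, frames (0 6 7 8)
6: hit
7: hit
0: hit
Page faults: 6.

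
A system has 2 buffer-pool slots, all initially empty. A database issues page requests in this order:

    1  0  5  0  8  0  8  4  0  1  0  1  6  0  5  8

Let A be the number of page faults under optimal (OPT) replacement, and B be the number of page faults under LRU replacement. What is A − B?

Under OPT: F F F . F . . F . F . . F . F F → 9 faults.
Under LRU: F F F . F . . F F F . . F F F F → 11 faults.
A − B = 9 − 11 = -2.

-2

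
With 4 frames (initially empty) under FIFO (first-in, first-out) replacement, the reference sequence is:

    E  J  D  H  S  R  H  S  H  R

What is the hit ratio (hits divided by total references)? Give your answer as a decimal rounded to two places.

E -> fault, frames {E}
J -> fault, frames {E,J}
D -> fault, frames {E,J,D}
H -> fault, frames {E,J,D,H}
S -> fault, evict E, frames {J,D,H,S}
R -> fault, evict J, frames {D,H,S,R}
H -> hit
S -> hit
H -> hit
R -> hit
Hits: 4 of 10 references → 4/10 = 0.4000.

0.40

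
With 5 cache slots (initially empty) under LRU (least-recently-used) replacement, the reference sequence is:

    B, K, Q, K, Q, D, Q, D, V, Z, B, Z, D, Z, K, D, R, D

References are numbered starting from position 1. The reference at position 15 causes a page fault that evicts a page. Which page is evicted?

Q

pos 1: B -> fault, frames (B)
pos 2: K -> fault, frames (B K)
pos 3: Q -> fault, frames (B K Q)
pos 4: K -> hit
pos 5: Q -> hit
pos 6: D -> fault, frames (B K Q D)
pos 7: Q -> hit
pos 8: D -> hit
pos 9: V -> fault, frames (B K Q D V)
pos 10: Z -> fault, evict B, frames (K Q D V Z)
pos 11: B -> fault, evict K, frames (Q D V Z B)
pos 12: Z -> hit
pos 13: D -> hit
pos 14: Z -> hit
pos 15: K -> fault, evict Q, frames (V B D Z K)
At position 15, page Q is evicted.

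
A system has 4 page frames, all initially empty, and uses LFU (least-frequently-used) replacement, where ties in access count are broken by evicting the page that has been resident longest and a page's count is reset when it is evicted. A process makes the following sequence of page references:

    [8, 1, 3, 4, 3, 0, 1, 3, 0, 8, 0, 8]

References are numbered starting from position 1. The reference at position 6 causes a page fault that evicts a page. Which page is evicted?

pos 1: 8 → miss, frames [8]
pos 2: 1 → miss, frames [8, 1]
pos 3: 3 → miss, frames [8, 1, 3]
pos 4: 4 → miss, frames [8, 1, 3, 4]
pos 5: 3 → hit
pos 6: 0 → miss, evict 8, frames [1, 3, 4, 0]
At position 6, page 8 is evicted.

8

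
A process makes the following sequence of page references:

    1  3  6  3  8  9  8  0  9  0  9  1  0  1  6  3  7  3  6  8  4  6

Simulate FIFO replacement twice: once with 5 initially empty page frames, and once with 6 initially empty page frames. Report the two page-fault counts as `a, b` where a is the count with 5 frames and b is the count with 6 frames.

5 frames: F F F . F F . F . . . F . . . F F . F F F . → 12 faults.
6 frames: F F F . F F . F . . . . . . . . F . . . F . → 8 faults.
8 < 12: adding a frame reduced faults, as is typical.

12, 8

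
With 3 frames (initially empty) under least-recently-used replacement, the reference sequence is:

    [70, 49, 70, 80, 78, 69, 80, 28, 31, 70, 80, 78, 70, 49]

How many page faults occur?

70 → miss, frames {70}
49 → miss, frames {70,49}
70 → hit
80 → miss, frames {49,70,80}
78 → miss, evict 49, frames {70,80,78}
69 → miss, evict 70, frames {80,78,69}
80 → hit
28 → miss, evict 78, frames {69,80,28}
31 → miss, evict 69, frames {80,28,31}
70 → miss, evict 80, frames {28,31,70}
80 → miss, evict 28, frames {31,70,80}
78 → miss, evict 31, frames {70,80,78}
70 → hit
49 → miss, evict 80, frames {78,70,49}
Page faults: 11.

11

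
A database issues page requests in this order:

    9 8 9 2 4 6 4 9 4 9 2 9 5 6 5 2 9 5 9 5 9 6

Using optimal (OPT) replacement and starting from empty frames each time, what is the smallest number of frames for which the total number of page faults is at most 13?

f=1: 22 faults
f=2: 12 faults
f=3: 8 faults
f=4: 6 faults
f=5: 6 faults
f=6: 6 faults
Smallest f with faults ≤ 13 is 2.

2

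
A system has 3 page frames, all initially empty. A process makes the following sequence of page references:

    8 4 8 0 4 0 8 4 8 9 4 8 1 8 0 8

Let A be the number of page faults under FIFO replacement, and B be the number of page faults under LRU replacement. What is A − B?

Under FIFO: F F . F . . . . . F . F F . F . → 7 faults.
Under LRU: F F . F . . . . . F . . F . F . → 6 faults.
A − B = 7 − 6 = 1.

1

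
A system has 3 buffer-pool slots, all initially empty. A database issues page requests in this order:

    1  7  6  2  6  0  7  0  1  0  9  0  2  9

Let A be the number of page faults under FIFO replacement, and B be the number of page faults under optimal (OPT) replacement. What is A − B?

Under FIFO: F F F F . F F . F . F F F . → 10 faults.
Under OPT: F F F F . F . . F . F . . . → 7 faults.
A − B = 10 − 7 = 3.

3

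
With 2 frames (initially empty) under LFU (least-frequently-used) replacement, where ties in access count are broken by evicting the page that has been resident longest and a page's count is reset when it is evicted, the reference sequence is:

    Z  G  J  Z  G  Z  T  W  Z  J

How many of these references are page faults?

Z → miss, frames {Z}
G → miss, frames {Z,G}
J → miss, evict Z, frames {G,J}
Z → miss, evict G, frames {J,Z}
G → miss, evict J, frames {Z,G}
Z → hit
T → miss, evict G, frames {Z,T}
W → miss, evict T, frames {Z,W}
Z → hit
J → miss, evict W, frames {Z,J}
Page faults: 8.

8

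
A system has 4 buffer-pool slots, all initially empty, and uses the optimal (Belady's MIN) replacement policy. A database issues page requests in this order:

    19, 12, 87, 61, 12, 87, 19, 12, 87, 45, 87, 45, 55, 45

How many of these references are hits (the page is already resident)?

8

19 -> miss, frames [19]
12 -> miss, frames [19, 12]
87 -> miss, frames [19, 12, 87]
61 -> miss, frames [19, 12, 87, 61]
12 -> hit
87 -> hit
19 -> hit
12 -> hit
87 -> hit
45 -> miss, evict 61, frames [19, 12, 87, 45]
87 -> hit
45 -> hit
55 -> miss, evict 87, frames [19, 12, 45, 55]
45 -> hit
Hits: 8.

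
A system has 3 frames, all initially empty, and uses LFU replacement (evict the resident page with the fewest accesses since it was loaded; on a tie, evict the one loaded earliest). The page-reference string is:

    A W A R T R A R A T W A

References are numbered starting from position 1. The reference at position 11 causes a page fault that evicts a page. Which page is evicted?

pos 1: A: miss, frames {A}
pos 2: W: miss, frames {A,W}
pos 3: A: hit
pos 4: R: miss, frames {A,W,R}
pos 5: T: miss, evict W, frames {A,R,T}
pos 6: R: hit
pos 7: A: hit
pos 8: R: hit
pos 9: A: hit
pos 10: T: hit
pos 11: W: miss, evict T, frames {A,R,W}
At position 11, page T is evicted.

T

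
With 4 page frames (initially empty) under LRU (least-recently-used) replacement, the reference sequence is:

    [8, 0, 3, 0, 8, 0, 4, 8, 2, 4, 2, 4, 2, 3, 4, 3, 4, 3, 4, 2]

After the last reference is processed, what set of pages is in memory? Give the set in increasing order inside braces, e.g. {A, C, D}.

{2, 3, 4, 8}

8: miss, frames {8}
0: miss, frames {8,0}
3: miss, frames {8,0,3}
0: hit
8: hit
0: hit
4: miss, frames {3,8,0,4}
8: hit
2: miss, evict 3, frames {0,4,8,2}
4: hit
2: hit
4: hit
2: hit
3: miss, evict 0, frames {8,4,2,3}
4: hit
3: hit
4: hit
3: hit
4: hit
2: hit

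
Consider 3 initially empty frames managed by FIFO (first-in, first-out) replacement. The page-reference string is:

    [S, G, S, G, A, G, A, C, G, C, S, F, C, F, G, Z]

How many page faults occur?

S -> fault, frames (S)
G -> fault, frames (S G)
S -> hit
G -> hit
A -> fault, frames (S G A)
G -> hit
A -> hit
C -> fault, evict S, frames (G A C)
G -> hit
C -> hit
S -> fault, evict G, frames (A C S)
F -> fault, evict A, frames (C S F)
C -> hit
F -> hit
G -> fault, evict C, frames (S F G)
Z -> fault, evict S, frames (F G Z)
Page faults: 8.

8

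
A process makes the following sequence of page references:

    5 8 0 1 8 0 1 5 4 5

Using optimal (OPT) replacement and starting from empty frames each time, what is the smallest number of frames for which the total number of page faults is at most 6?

3

f=1: 10 faults
f=2: 7 faults
f=3: 6 faults
f=4: 5 faults
f=5: 5 faults
Smallest f with faults ≤ 6 is 3.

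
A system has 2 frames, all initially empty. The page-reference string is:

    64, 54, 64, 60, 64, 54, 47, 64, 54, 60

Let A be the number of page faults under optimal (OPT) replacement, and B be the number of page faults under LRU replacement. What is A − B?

-1

Under OPT: F F . F . F F . F F → 7 faults.
Under LRU: F F . F . F F F F F → 8 faults.
A − B = 7 − 8 = -1.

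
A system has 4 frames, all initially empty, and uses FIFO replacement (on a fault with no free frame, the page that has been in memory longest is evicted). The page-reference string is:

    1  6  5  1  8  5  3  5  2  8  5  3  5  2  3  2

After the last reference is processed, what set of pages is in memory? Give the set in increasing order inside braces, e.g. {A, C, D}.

1 → fault, frames [1]
6 → fault, frames [1, 6]
5 → fault, frames [1, 6, 5]
1 → hit
8 → fault, frames [1, 6, 5, 8]
5 → hit
3 → fault, evict 1, frames [6, 5, 8, 3]
5 → hit
2 → fault, evict 6, frames [5, 8, 3, 2]
8 → hit
5 → hit
3 → hit
5 → hit
2 → hit
3 → hit
2 → hit

{2, 3, 5, 8}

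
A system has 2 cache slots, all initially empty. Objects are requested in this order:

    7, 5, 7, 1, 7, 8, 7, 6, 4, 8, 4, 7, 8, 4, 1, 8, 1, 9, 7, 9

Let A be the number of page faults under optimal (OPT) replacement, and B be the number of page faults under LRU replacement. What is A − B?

Under OPT: F F . F . F . F F . . F . F F . . F F . → 11 faults.
Under LRU: F F . F . F . F F F . F F F F F . F F . → 14 faults.
A − B = 11 − 14 = -3.

-3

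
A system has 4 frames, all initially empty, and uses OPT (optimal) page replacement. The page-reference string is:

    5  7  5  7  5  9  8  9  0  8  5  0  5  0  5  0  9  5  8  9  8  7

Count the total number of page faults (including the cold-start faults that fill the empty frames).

5 → miss, frames {5}
7 → miss, frames {5,7}
5 → hit
7 → hit
5 → hit
9 → miss, frames {5,7,9}
8 → miss, frames {5,7,9,8}
9 → hit
0 → miss, evict 7, frames {5,9,8,0}
8 → hit
5 → hit
0 → hit
5 → hit
0 → hit
5 → hit
0 → hit
9 → hit
5 → hit
8 → hit
9 → hit
8 → hit
7 → miss, evict 0, frames {5,9,8,7}
Page faults: 6.

6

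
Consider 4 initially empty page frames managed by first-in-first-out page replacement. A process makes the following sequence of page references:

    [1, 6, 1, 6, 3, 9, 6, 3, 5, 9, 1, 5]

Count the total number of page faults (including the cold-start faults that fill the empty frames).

1: fault, frames (1)
6: fault, frames (1 6)
1: hit
6: hit
3: fault, frames (1 6 3)
9: fault, frames (1 6 3 9)
6: hit
3: hit
5: fault, evict 1, frames (6 3 9 5)
9: hit
1: fault, evict 6, frames (3 9 5 1)
5: hit
Page faults: 6.

6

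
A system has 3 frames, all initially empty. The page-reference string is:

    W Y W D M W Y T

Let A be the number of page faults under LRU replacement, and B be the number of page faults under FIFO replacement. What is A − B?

-1

Under LRU: F F . F F . F F → 6 faults.
Under FIFO: F F . F F F F F → 7 faults.
A − B = 6 − 7 = -1.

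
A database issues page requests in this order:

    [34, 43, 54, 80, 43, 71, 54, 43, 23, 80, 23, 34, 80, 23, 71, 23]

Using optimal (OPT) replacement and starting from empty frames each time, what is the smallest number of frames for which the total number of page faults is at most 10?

3

f=1: 16 faults
f=2: 11 faults
f=3: 9 faults
f=4: 7 faults
f=5: 6 faults
f=6: 6 faults
Smallest f with faults ≤ 10 is 3.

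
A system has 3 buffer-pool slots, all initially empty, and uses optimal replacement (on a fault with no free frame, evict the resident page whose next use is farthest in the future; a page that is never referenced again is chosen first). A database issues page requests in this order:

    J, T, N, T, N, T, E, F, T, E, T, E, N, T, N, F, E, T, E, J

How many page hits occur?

12

J → fault, frames (J)
T → fault, frames (J T)
N → fault, frames (J T N)
T → hit
N → hit
T → hit
E → fault, evict J, frames (T N E)
F → fault, evict N, frames (T E F)
T → hit
E → hit
T → hit
E → hit
N → fault, evict E, frames (T F N)
T → hit
N → hit
F → hit
E → fault, evict N, frames (T F E)
T → hit
E → hit
J → fault, evict E, frames (T F J)
Hits: 12.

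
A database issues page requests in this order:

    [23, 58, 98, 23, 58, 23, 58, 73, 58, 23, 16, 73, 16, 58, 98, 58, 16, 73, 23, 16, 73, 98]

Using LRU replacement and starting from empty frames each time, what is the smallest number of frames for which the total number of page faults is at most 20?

f=1: 22 faults
f=2: 17 faults
f=3: 11 faults
f=4: 8 faults
f=5: 5 faults
Smallest f with faults ≤ 20 is 2.

2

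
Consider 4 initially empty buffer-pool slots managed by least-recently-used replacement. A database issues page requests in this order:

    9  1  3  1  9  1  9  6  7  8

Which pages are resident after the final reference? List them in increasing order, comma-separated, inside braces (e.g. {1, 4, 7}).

{6, 7, 8, 9}

9 -> fault, frames {9}
1 -> fault, frames {9,1}
3 -> fault, frames {9,1,3}
1 -> hit
9 -> hit
1 -> hit
9 -> hit
6 -> fault, frames {3,1,9,6}
7 -> fault, evict 3, frames {1,9,6,7}
8 -> fault, evict 1, frames {9,6,7,8}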